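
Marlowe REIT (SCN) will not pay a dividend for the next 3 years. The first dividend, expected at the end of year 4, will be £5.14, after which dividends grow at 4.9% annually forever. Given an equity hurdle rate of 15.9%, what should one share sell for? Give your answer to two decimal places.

£30.01

Deferred-dividend DDM. At t=3 the remaining stream is a growing perpetuity with first payment D_4 = 5.14.
V_3 = D_4/(r−g) = 5.14/(0.159−0.049) = 46.7273
P₀ = V_3/(1+r)^3 = 46.7273/(1+0.159)^3 = 30.0137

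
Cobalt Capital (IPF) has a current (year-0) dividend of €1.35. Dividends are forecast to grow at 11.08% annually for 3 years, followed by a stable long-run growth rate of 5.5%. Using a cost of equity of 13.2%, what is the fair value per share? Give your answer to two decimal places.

€21.38

Two-stage DDM. Project D₁…D_3 at 0.1108, terminal growth 0.055, discount at r = 0.132.
D_1 = 1.4996
D_2 = 1.6657
D_3 = 1.8503
Terminal value at t=3: TV = D_4/(r−g) = 1.9521/(0.132−0.055) = 25.3515
P₀ = 1.4996/(1+0.132)^1 + 1.6657/(1+0.132)^2 + 1.8503/(1+0.132)^3 + 25.3515/(1+0.132)^3 = 21.3771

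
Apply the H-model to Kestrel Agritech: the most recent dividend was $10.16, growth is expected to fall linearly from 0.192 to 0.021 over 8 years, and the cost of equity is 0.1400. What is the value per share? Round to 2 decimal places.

$145.57

H-model: P₀ = D₀[(1+g_L) + H(g_S−g_L)]/(r−g_L), with H = 8/2 = 4.
P₀ = 10.16 × [(1+0.021) + 4×(0.192−0.021)] / (0.14−0.021)
   = 10.16 × 1.7050 / 0.119 = 145.5697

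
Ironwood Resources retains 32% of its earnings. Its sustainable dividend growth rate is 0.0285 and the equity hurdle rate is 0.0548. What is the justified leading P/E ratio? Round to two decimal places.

25.86

Payout ratio b = 1 − 0.32 = 0.68.
Justified leading P/E = b/(r−g) = 0.68/(0.0548−0.0285) = 25.8555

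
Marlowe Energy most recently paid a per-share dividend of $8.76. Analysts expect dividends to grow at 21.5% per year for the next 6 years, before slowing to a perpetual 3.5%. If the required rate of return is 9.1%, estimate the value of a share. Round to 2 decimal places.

Two-stage DDM. Project D₁…D_6 at 0.215, terminal growth 0.035, discount at r = 0.091.
D_1 = 10.6434
D_2 = 12.9317
D_3 = 15.7121
D_4 = 19.0901
D_5 = 23.1945
D_6 = 28.1813
Terminal value at t=6: TV = D_7/(r−g) = 29.1677/(0.091−0.035) = 520.8517
P₀ = 10.6434/(1+0.091)^1 + 12.9317/(1+0.091)^2 + 15.7121/(1+0.091)^3 + 19.0901/(1+0.091)^4 + 23.1945/(1+0.091)^5 + 28.1813/(1+0.091)^6 + 520.8517/(1+0.091)^6 = 386.7739

$386.77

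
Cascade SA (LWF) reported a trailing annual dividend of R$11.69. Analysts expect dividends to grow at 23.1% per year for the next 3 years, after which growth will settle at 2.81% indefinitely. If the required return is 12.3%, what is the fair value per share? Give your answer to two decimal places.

R$209.07

Two-stage DDM. Project D₁…D_3 at 0.231, terminal growth 0.0281, discount at r = 0.123.
D_1 = 14.3904
D_2 = 17.7146
D_3 = 21.8066
Terminal value at t=3: TV = D_4/(r−g) = 22.4194/(0.123−0.0281) = 236.2424
P₀ = 14.3904/(1+0.123)^1 + 17.7146/(1+0.123)^2 + 21.8066/(1+0.123)^3 + 236.2424/(1+0.123)^3 = 209.0669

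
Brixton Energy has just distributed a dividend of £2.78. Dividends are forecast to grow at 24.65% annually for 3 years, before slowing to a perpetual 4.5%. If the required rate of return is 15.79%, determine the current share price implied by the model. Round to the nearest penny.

£41.78

Two-stage DDM. Project D₁…D_3 at 0.2465, terminal growth 0.045, discount at r = 0.1579.
D_1 = 3.4653
D_2 = 4.3195
D_3 = 5.3842
Terminal value at t=3: TV = D_4/(r−g) = 5.6265/(0.1579−0.045) = 49.8361
P₀ = 3.4653/(1+0.1579)^1 + 4.3195/(1+0.1579)^2 + 5.3842/(1+0.1579)^3 + 49.8361/(1+0.1579)^3 = 41.7846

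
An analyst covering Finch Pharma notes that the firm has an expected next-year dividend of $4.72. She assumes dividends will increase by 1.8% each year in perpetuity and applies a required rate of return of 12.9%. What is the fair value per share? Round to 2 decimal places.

Gordon growth model: P₀ = D₁/(r − g), with D₁ = 4.72 given directly.
P₀ = 4.7200 / (0.129 − 0.018) = 4.7200 / 0.111 = 42.5225

$42.52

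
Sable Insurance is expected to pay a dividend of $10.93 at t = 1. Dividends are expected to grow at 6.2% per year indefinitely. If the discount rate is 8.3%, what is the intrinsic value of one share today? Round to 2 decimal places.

Gordon growth model: P₀ = D₁/(r − g), with D₁ = 10.93 given directly.
P₀ = 10.9300 / (0.083 − 0.062) = 10.9300 / 0.021 = 520.4762

$520.48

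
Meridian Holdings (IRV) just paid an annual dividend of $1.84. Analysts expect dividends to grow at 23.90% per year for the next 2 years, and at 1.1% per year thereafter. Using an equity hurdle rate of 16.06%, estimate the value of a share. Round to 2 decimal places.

Two-stage DDM. Project D₁…D_2 at 0.239, terminal growth 0.011, discount at r = 0.1606.
D_1 = 2.2798
D_2 = 2.8246
Terminal value at t=2: TV = D_3/(r−g) = 2.8557/(0.1606−0.011) = 19.0889
P₀ = 2.2798/(1+0.1606)^1 + 2.8246/(1+0.1606)^2 + 19.0889/(1+0.1606)^2 = 18.2327

$18.23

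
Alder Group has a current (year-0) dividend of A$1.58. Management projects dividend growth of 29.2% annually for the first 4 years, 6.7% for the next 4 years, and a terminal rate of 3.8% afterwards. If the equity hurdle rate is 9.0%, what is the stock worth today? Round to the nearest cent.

A$78.84

Three-stage DDM. Project D₁…D_8; terminal Gordon value at t=8 with g = 0.038; discount at r = 0.09.
D_1 = 2.0414
D_2 = 2.6374
D_3 = 3.4076
D_4 = 4.4026
D_5 = 4.6976
D_6 = 5.0123
D_7 = 5.3481
D_8 = 5.7064
TV_8 = 5.9233/(0.09−0.038) = 113.9092
P₀ = Σ Dₜ/(1+r)ᵗ + TV_8/(1+r)^8 = 78.8413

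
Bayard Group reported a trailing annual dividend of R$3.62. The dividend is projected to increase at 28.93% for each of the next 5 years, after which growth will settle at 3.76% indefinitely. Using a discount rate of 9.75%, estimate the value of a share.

Two-stage DDM. Project D₁…D_5 at 0.2893, terminal growth 0.0376, discount at r = 0.0975.
D_1 = 4.6673
D_2 = 6.0175
D_3 = 7.7584
D_4 = 10.0029
D_5 = 12.8967
Terminal value at t=5: TV = D_6/(r−g) = 13.3816/(0.0975−0.0376) = 223.3992
P₀ = 4.6673/(1+0.0975)^1 + 6.0175/(1+0.0975)^2 + 7.7584/(1+0.0975)^3 + 10.0029/(1+0.0975)^4 + 12.8967/(1+0.0975)^5 + 223.3992/(1+0.0975)^5 = 170.4118

R$170.41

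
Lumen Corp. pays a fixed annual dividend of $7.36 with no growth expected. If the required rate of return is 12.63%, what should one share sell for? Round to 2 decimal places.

$58.27

Zero-growth DDM (perpetuity): P₀ = D/r = 7.36 / 0.1263 = 58.2740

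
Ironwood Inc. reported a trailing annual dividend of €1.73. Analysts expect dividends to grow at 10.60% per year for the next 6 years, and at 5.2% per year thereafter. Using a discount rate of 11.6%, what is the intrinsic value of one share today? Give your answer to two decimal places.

Two-stage DDM. Project D₁…D_6 at 0.106, terminal growth 0.052, discount at r = 0.116.
D_1 = 1.9134
D_2 = 2.1162
D_3 = 2.3405
D_4 = 2.5886
D_5 = 2.8630
D_6 = 3.1665
Terminal value at t=6: TV = D_7/(r−g) = 3.3311/(0.116−0.052) = 52.0490
P₀ = 1.9134/(1+0.116)^1 + 2.1162/(1+0.116)^2 + 2.3405/(1+0.116)^3 + 2.5886/(1+0.116)^4 + 2.8630/(1+0.116)^5 + 3.1665/(1+0.116)^6 + 52.0490/(1+0.116)^6 = 37.0011

€37.00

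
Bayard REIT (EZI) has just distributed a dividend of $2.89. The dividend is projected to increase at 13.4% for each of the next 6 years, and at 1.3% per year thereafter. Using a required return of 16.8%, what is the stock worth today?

Two-stage DDM. Project D₁…D_6 at 0.134, terminal growth 0.013, discount at r = 0.168.
D_1 = 3.2773
D_2 = 3.7164
D_3 = 4.2144
D_4 = 4.7791
D_5 = 5.4195
D_6 = 6.1458
Terminal value at t=6: TV = D_7/(r−g) = 6.2257/(0.168−0.013) = 40.1656
P₀ = 3.2773/(1+0.168)^1 + 3.7164/(1+0.168)^2 + 4.2144/(1+0.168)^3 + 4.7791/(1+0.168)^4 + 5.4195/(1+0.168)^5 + 6.1458/(1+0.168)^6 + 40.1656/(1+0.168)^6 = 31.4762

$31.48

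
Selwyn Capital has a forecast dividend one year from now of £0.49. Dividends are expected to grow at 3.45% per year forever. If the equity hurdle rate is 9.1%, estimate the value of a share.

Gordon growth model: P₀ = D₁/(r − g), with D₁ = 0.49 given directly.
P₀ = 0.4900 / (0.091 − 0.0345) = 0.4900 / 0.0565 = 8.6726

£8.67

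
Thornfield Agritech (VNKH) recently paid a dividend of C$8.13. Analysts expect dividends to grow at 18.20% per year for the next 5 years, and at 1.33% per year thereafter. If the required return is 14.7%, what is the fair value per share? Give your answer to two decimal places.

Two-stage DDM. Project D₁…D_5 at 0.182, terminal growth 0.0133, discount at r = 0.147.
D_1 = 9.6097
D_2 = 11.3586
D_3 = 13.4259
D_4 = 15.8694
D_5 = 18.7576
Terminal value at t=5: TV = D_6/(r−g) = 19.0071/(0.147−0.0133) = 142.1623
P₀ = 9.6097/(1+0.147)^1 + 11.3586/(1+0.147)^2 + 13.4259/(1+0.147)^3 + 15.8694/(1+0.147)^4 + 18.7576/(1+0.147)^5 + 142.1623/(1+0.147)^5 = 116.1351

C$116.14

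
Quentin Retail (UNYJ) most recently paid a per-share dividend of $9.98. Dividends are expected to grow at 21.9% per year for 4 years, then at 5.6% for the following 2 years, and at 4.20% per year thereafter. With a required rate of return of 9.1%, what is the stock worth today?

Three-stage DDM. Project D₁…D_6; terminal Gordon value at t=6 with g = 0.042; discount at r = 0.091.
D_1 = 12.1656
D_2 = 14.8299
D_3 = 18.0776
D_4 = 22.0366
D_5 = 23.2707
D_6 = 24.5738
TV_6 = 25.6060/(0.091−0.042) = 522.5704
P₀ = Σ Dₜ/(1+r)ᵗ + TV_6/(1+r)^6 = 392.5944

$392.59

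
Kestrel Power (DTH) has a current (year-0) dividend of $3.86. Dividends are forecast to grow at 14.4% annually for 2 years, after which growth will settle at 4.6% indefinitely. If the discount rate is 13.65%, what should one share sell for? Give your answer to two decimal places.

$53.00

Two-stage DDM. Project D₁…D_2 at 0.144, terminal growth 0.046, discount at r = 0.1365.
D_1 = 4.4158
D_2 = 5.0517
Terminal value at t=2: TV = D_3/(r−g) = 5.2841/(0.1365−0.046) = 58.3878
P₀ = 4.4158/(1+0.1365)^1 + 5.0517/(1+0.1365)^2 + 58.3878/(1+0.1365)^2 = 53.0013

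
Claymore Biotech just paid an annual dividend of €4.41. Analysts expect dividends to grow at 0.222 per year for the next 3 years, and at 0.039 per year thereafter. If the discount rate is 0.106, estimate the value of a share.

Two-stage DDM. Project D₁…D_3 at 0.222, terminal growth 0.039, discount at r = 0.106.
D_1 = 5.3890
D_2 = 6.5854
D_3 = 8.0473
Terminal value at t=3: TV = D_4/(r−g) = 8.3612/(0.106−0.039) = 124.7938
P₀ = 5.3890/(1+0.106)^1 + 6.5854/(1+0.106)^2 + 8.0473/(1+0.106)^3 + 124.7938/(1+0.106)^3 = 108.4461

€108.45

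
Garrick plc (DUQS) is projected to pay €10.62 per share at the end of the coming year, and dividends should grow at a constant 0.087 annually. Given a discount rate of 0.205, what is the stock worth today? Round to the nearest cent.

Gordon growth model: P₀ = D₁/(r − g), with D₁ = 10.62 given directly.
P₀ = 10.6200 / (0.205 − 0.087) = 10.6200 / 0.118 = 90.0000

€90.00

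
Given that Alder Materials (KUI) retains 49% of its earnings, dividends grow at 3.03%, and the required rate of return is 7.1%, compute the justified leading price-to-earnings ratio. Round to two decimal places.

12.53

Payout ratio b = 1 − 0.49 = 0.51.
Justified leading P/E = b/(r−g) = 0.51/(0.071−0.0303) = 12.5307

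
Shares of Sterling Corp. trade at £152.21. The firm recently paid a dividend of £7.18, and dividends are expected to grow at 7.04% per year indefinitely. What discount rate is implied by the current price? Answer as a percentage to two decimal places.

12.09%

Rearranging the constant-growth DDM: r = D₁/P₀ + g.
D₁ = 7.18 × (1 + 0.0704) = 7.6855.
r = 7.6855 / 152.21 + 0.0704 = 0.05049 + 0.0704 = 0.12089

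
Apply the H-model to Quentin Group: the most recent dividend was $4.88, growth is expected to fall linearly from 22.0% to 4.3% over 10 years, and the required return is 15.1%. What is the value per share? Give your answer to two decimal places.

$87.12

H-model: P₀ = D₀[(1+g_L) + H(g_S−g_L)]/(r−g_L), with H = 10/2 = 5.
P₀ = 4.88 × [(1+0.043) + 5×(0.22−0.043)] / (0.151−0.043)
   = 4.88 × 1.9280 / 0.108 = 87.1170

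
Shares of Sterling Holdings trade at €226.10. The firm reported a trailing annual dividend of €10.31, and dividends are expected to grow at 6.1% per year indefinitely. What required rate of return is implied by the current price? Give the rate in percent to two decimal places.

10.94%

Rearranging the constant-growth DDM: r = D₁/P₀ + g.
D₁ = 10.31 × (1 + 0.061) = 10.9389.
r = 10.9389 / 226.10 + 0.061 = 0.04838 + 0.061 = 0.10938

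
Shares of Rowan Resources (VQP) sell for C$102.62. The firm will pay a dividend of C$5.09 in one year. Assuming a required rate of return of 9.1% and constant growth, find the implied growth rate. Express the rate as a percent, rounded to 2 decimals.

4.14%

From P₀ = D₁/(r − g), the implied growth is g = r − D₁/P₀.
g = 0.091 − 5.09/102.62 = 0.091 − 0.04960 = 0.04140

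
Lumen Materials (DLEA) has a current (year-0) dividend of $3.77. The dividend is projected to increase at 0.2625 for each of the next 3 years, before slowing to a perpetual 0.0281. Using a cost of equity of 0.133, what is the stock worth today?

Two-stage DDM. Project D₁…D_3 at 0.2625, terminal growth 0.0281, discount at r = 0.133.
D_1 = 4.7596
D_2 = 6.0090
D_3 = 7.5864
Terminal value at t=3: TV = D_4/(r−g) = 7.7996/(0.133−0.0281) = 74.3525
P₀ = 4.7596/(1+0.133)^1 + 6.0090/(1+0.133)^2 + 7.5864/(1+0.133)^3 + 74.3525/(1+0.133)^3 = 65.2198

$65.22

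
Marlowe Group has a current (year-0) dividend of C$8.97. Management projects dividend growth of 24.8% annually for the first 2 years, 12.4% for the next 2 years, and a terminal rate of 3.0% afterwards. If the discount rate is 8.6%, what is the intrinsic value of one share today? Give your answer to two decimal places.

C$280.49

Three-stage DDM. Project D₁…D_4; terminal Gordon value at t=4 with g = 0.03; discount at r = 0.086.
D_1 = 11.1946
D_2 = 13.9708
D_3 = 15.7032
D_4 = 17.6504
TV_4 = 18.1799/(0.086−0.03) = 324.6410
P₀ = Σ Dₜ/(1+r)ᵗ + TV_4/(1+r)^4 = 280.4943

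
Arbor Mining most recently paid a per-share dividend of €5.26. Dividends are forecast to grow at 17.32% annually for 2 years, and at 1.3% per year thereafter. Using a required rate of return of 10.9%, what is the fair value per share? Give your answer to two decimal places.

Two-stage DDM. Project D₁…D_2 at 0.1732, terminal growth 0.013, discount at r = 0.109.
D_1 = 6.1710
D_2 = 7.2399
Terminal value at t=2: TV = D_3/(r−g) = 7.3340/(0.109−0.013) = 76.3956
P₀ = 6.1710/(1+0.109)^1 + 7.2399/(1+0.109)^2 + 76.3956/(1+0.109)^2 = 73.5673

€73.57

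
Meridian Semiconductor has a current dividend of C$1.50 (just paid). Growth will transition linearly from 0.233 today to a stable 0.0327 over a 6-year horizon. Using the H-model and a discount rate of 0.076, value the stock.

H-model: P₀ = D₀[(1+g_L) + H(g_S−g_L)]/(r−g_L), with H = 6/2 = 3.
P₀ = 1.50 × [(1+0.0327) + 3×(0.233−0.0327)] / (0.076−0.0327)
   = 1.50 × 1.6336 / 0.0433 = 56.5912

C$56.59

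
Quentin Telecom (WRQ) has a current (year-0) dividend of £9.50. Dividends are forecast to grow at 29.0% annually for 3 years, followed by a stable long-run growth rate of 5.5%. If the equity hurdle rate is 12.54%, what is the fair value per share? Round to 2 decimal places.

Two-stage DDM. Project D₁…D_3 at 0.29, terminal growth 0.055, discount at r = 0.1254.
D_1 = 12.2550
D_2 = 15.8090
D_3 = 20.3935
Terminal value at t=3: TV = D_4/(r−g) = 21.5152/(0.1254−0.055) = 305.6135
P₀ = 12.2550/(1+0.1254)^1 + 15.8090/(1+0.1254)^2 + 20.3935/(1+0.1254)^3 + 305.6135/(1+0.1254)^3 = 252.0927

£252.09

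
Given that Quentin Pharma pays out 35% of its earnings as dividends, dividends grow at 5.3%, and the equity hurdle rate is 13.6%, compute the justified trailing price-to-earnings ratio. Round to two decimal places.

Justified trailing P/E = b(1+g)/(r−g) = 0.35×(1+0.053)/(0.136−0.053) = 4.4404

4.44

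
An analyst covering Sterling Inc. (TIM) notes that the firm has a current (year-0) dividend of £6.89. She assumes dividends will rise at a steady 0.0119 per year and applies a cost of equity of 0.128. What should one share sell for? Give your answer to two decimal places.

£60.05

Gordon growth model: P₀ = D₁/(r − g). D₁ = 6.89 × (1 + 0.0119) = 6.9720.
P₀ = 6.9720 / (0.128 − 0.0119) = 6.9720 / 0.1161 = 60.0516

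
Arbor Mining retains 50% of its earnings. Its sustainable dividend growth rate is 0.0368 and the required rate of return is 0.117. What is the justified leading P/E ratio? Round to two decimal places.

6.23

Payout ratio b = 1 − 0.50 = 0.50.
Justified leading P/E = b/(r−g) = 0.50/(0.117−0.0368) = 6.2344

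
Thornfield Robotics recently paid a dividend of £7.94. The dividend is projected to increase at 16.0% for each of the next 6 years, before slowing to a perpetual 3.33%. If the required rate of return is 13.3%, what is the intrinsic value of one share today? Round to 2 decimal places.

£146.56

Two-stage DDM. Project D₁…D_6 at 0.16, terminal growth 0.0333, discount at r = 0.133.
D_1 = 9.2104
D_2 = 10.6841
D_3 = 12.3935
D_4 = 14.3765
D_5 = 16.6767
D_6 = 19.3450
Terminal value at t=6: TV = D_7/(r−g) = 19.9892/(0.133−0.0333) = 200.4932
P₀ = 9.2104/(1+0.133)^1 + 10.6841/(1+0.133)^2 + 12.3935/(1+0.133)^3 + 14.3765/(1+0.133)^4 + 16.6767/(1+0.133)^5 + 19.3450/(1+0.133)^6 + 200.4932/(1+0.133)^6 = 146.5559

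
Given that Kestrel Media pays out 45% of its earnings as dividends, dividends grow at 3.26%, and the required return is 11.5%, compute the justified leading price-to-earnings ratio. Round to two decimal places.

5.46

Justified leading P/E = b/(r−g) = 0.45/(0.115−0.0326) = 5.4612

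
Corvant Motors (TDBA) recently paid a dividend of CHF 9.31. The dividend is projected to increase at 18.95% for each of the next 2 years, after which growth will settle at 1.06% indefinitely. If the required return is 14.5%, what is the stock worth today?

Two-stage DDM. Project D₁…D_2 at 0.1895, terminal growth 0.0106, discount at r = 0.145.
D_1 = 11.0742
D_2 = 13.1728
Terminal value at t=2: TV = D_3/(r−g) = 13.3124/(0.145−0.0106) = 99.0509
P₀ = 11.0742/(1+0.145)^1 + 13.1728/(1+0.145)^2 + 99.0509/(1+0.145)^2 = 95.2718

CHF 95.27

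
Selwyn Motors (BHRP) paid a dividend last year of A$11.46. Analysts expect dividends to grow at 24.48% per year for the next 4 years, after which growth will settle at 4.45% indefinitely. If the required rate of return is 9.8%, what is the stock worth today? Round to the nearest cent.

Two-stage DDM. Project D₁…D_4 at 0.2448, terminal growth 0.0445, discount at r = 0.098.
D_1 = 14.2654
D_2 = 17.7576
D_3 = 22.1046
D_4 = 27.5159
Terminal value at t=4: TV = D_5/(r−g) = 28.7403/(0.098−0.0445) = 537.2020
P₀ = 14.2654/(1+0.098)^1 + 17.7576/(1+0.098)^2 + 22.1046/(1+0.098)^3 + 27.5159/(1+0.098)^4 + 537.2020/(1+0.098)^4 = 432.9477

A$432.95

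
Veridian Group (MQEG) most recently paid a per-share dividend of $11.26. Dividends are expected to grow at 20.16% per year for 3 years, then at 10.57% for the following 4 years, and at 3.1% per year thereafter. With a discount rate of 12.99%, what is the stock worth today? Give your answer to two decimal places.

Three-stage DDM. Project D₁…D_7; terminal Gordon value at t=7 with g = 0.031; discount at r = 0.1299.
D_1 = 13.5300
D_2 = 16.2577
D_3 = 19.5352
D_4 = 21.6001
D_5 = 23.8832
D_6 = 26.4077
D_7 = 29.1990
TV_7 = 30.1041/(0.1299−0.031) = 304.3896
P₀ = Σ Dₜ/(1+r)ᵗ + TV_7/(1+r)^7 = 219.0465

$219.05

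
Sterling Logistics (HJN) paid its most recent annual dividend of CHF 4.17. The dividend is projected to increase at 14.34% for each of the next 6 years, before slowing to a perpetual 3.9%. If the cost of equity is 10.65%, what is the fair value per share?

CHF 106.26

Two-stage DDM. Project D₁…D_6 at 0.1434, terminal growth 0.039, discount at r = 0.1065.
D_1 = 4.7680
D_2 = 5.4517
D_3 = 6.2335
D_4 = 7.1274
D_5 = 8.1494
D_6 = 9.3181
Terminal value at t=6: TV = D_7/(r−g) = 9.6815/(0.1065−0.039) = 143.4290
P₀ = 4.7680/(1+0.1065)^1 + 5.4517/(1+0.1065)^2 + 6.2335/(1+0.1065)^3 + 7.1274/(1+0.1065)^4 + 8.1494/(1+0.1065)^5 + 9.3181/(1+0.1065)^6 + 143.4290/(1+0.1065)^6 = 106.2581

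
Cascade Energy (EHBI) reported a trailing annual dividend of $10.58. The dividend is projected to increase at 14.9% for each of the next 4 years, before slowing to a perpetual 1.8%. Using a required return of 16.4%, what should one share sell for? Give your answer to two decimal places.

Two-stage DDM. Project D₁…D_4 at 0.149, terminal growth 0.018, discount at r = 0.164.
D_1 = 12.1564
D_2 = 13.9677
D_3 = 16.0489
D_4 = 18.4402
Terminal value at t=4: TV = D_5/(r−g) = 18.7721/(0.164−0.018) = 128.5762
P₀ = 12.1564/(1+0.164)^1 + 13.9677/(1+0.164)^2 + 16.0489/(1+0.164)^3 + 18.4402/(1+0.164)^4 + 128.5762/(1+0.164)^4 = 111.0145

$111.01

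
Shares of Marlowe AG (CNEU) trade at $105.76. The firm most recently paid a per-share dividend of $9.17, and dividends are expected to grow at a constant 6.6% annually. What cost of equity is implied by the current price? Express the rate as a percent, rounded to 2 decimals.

15.84%

Rearranging the constant-growth DDM: r = D₁/P₀ + g.
D₁ = 9.17 × (1 + 0.066) = 9.7752.
r = 9.7752 / 105.76 + 0.066 = 0.09243 + 0.066 = 0.15843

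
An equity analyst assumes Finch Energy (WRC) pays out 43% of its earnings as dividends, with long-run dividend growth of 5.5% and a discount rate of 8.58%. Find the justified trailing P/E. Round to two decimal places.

14.73

Justified trailing P/E = b(1+g)/(r−g) = 0.43×(1+0.055)/(0.0858−0.055) = 14.7289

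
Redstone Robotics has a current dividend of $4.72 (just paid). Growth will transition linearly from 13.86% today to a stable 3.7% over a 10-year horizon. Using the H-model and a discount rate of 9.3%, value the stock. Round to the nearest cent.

$130.22

H-model: P₀ = D₀[(1+g_L) + H(g_S−g_L)]/(r−g_L), with H = 10/2 = 5.
P₀ = 4.72 × [(1+0.037) + 5×(0.1386−0.037)] / (0.093−0.037)
   = 4.72 × 1.5450 / 0.056 = 130.2214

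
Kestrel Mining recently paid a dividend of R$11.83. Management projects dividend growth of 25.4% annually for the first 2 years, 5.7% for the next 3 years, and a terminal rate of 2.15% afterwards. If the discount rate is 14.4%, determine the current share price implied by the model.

Three-stage DDM. Project D₁…D_5; terminal Gordon value at t=5 with g = 0.0215; discount at r = 0.144.
D_1 = 14.8348
D_2 = 18.6029
D_3 = 19.6632
D_4 = 20.7840
D_5 = 21.9687
TV_5 = 22.4410/(0.144−0.0215) = 183.1922
P₀ = Σ Dₜ/(1+r)ᵗ + TV_5/(1+r)^5 = 157.1542

R$157.15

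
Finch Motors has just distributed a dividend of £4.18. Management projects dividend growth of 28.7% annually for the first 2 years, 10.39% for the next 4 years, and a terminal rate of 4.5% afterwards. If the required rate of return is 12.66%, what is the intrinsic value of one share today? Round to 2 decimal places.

Three-stage DDM. Project D₁…D_6; terminal Gordon value at t=6 with g = 0.045; discount at r = 0.1266.
D_1 = 5.3797
D_2 = 6.9236
D_3 = 7.6430
D_4 = 8.4371
D_5 = 9.3137
D_6 = 10.2814
TV_6 = 10.7441/(0.1266−0.045) = 131.6675
P₀ = Σ Dₜ/(1+r)ᵗ + TV_6/(1+r)^6 = 95.3690

£95.37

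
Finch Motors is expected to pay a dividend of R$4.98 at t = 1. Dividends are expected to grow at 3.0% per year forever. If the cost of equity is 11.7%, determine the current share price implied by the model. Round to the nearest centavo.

R$57.24

Gordon growth model: P₀ = D₁/(r − g), with D₁ = 4.98 given directly.
P₀ = 4.9800 / (0.117 − 0.03) = 4.9800 / 0.087 = 57.2414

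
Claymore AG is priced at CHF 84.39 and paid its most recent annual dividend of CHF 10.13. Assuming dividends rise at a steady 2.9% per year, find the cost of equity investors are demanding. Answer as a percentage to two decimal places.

15.25%

Rearranging the constant-growth DDM: r = D₁/P₀ + g.
D₁ = 10.13 × (1 + 0.029) = 10.4238.
r = 10.4238 / 84.39 + 0.029 = 0.12352 + 0.029 = 0.15252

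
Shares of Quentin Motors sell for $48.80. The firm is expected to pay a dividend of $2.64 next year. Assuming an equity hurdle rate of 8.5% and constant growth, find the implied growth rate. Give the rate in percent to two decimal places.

From P₀ = D₁/(r − g), the implied growth is g = r − D₁/P₀.
g = 0.085 − 2.64/48.80 = 0.085 − 0.05410 = 0.03090

3.09%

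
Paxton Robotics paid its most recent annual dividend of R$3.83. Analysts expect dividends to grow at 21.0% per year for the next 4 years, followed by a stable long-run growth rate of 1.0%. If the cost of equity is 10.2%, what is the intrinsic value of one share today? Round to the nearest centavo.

R$80.57

Two-stage DDM. Project D₁…D_4 at 0.21, terminal growth 0.01, discount at r = 0.102.
D_1 = 4.6343
D_2 = 5.6075
D_3 = 6.7851
D_4 = 8.2099
Terminal value at t=4: TV = D_5/(r−g) = 8.2920/(0.102−0.01) = 90.1309
P₀ = 4.6343/(1+0.102)^1 + 5.6075/(1+0.102)^2 + 6.7851/(1+0.102)^3 + 8.2099/(1+0.102)^4 + 90.1309/(1+0.102)^4 = 80.5747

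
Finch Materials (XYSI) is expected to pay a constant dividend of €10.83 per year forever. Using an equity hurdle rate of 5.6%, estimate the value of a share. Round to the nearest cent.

Zero-growth DDM (perpetuity): P₀ = D/r = 10.83 / 0.056 = 193.3929

€193.39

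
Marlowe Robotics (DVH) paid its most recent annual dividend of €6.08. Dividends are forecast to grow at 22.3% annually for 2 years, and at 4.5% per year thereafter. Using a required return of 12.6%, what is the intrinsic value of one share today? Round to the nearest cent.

Two-stage DDM. Project D₁…D_2 at 0.223, terminal growth 0.045, discount at r = 0.126.
D_1 = 7.4358
D_2 = 9.0940
Terminal value at t=2: TV = D_3/(r−g) = 9.5033/(0.126−0.045) = 117.3242
P₀ = 7.4358/(1+0.126)^1 + 9.0940/(1+0.126)^2 + 117.3242/(1+0.126)^2 = 106.3125

€106.31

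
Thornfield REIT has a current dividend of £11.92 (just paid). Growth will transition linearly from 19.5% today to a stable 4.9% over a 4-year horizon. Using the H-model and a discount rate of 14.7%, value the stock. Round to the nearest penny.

H-model: P₀ = D₀[(1+g_L) + H(g_S−g_L)]/(r−g_L), with H = 4/2 = 2.
P₀ = 11.92 × [(1+0.049) + 2×(0.195−0.049)] / (0.147−0.049)
   = 11.92 × 1.3410 / 0.098 = 163.1094

£163.11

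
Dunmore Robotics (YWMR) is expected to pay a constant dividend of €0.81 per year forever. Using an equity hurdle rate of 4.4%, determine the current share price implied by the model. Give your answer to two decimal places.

€18.41

Zero-growth DDM (perpetuity): P₀ = D/r = 0.81 / 0.044 = 18.4091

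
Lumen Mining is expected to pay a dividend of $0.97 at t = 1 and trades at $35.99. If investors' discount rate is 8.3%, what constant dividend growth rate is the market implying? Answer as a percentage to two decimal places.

From P₀ = D₁/(r − g), the implied growth is g = r − D₁/P₀.
g = 0.083 − 0.97/35.99 = 0.083 − 0.02695 = 0.05605

5.60%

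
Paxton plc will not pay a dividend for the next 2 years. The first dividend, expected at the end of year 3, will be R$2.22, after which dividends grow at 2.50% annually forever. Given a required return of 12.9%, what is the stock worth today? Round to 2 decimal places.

Deferred-dividend DDM. At t=2 the remaining stream is a growing perpetuity with first payment D_3 = 2.22.
V_2 = D_3/(r−g) = 2.22/(0.129−0.025) = 21.3462
P₀ = V_2/(1+r)^2 = 21.3462/(1+0.129)^2 = 16.7468

R$16.75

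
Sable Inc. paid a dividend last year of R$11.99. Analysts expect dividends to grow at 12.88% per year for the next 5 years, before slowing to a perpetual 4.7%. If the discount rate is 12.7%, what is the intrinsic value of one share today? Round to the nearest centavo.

Two-stage DDM. Project D₁…D_5 at 0.1288, terminal growth 0.047, discount at r = 0.127.
D_1 = 13.5343
D_2 = 15.2775
D_3 = 17.2453
D_4 = 19.4665
D_5 = 21.9738
Terminal value at t=5: TV = D_6/(r−g) = 23.0065/(0.127−0.047) = 287.5815
P₀ = 13.5343/(1+0.127)^1 + 15.2775/(1+0.127)^2 + 17.2453/(1+0.127)^3 + 19.4665/(1+0.127)^4 + 21.9738/(1+0.127)^5 + 287.5815/(1+0.127)^5 = 218.4141

R$218.41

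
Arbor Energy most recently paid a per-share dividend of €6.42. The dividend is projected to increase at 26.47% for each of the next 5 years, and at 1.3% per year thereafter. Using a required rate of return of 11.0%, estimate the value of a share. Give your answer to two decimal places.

Two-stage DDM. Project D₁…D_5 at 0.2647, terminal growth 0.013, discount at r = 0.11.
D_1 = 8.1194
D_2 = 10.2686
D_3 = 12.9867
D_4 = 16.4242
D_5 = 20.7717
Terminal value at t=5: TV = D_6/(r−g) = 21.0418/(0.11−0.013) = 216.9254
P₀ = 8.1194/(1+0.11)^1 + 10.2686/(1+0.11)^2 + 12.9867/(1+0.11)^3 + 16.4242/(1+0.11)^4 + 20.7717/(1+0.11)^5 + 216.9254/(1+0.11)^5 = 177.0255

€177.03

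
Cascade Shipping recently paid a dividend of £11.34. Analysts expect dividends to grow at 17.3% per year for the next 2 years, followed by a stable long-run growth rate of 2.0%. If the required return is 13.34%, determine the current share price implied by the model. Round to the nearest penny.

£133.13

Two-stage DDM. Project D₁…D_2 at 0.173, terminal growth 0.02, discount at r = 0.1334.
D_1 = 13.3018
D_2 = 15.6030
Terminal value at t=2: TV = D_3/(r−g) = 15.9151/(0.1334−0.02) = 140.3448
P₀ = 13.3018/(1+0.1334)^1 + 15.6030/(1+0.1334)^2 + 140.3448/(1+0.1334)^2 = 133.1346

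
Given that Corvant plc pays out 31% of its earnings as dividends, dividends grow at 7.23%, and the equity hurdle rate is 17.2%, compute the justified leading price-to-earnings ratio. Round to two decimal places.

3.11

Justified leading P/E = b/(r−g) = 0.31/(0.172−0.0723) = 3.1093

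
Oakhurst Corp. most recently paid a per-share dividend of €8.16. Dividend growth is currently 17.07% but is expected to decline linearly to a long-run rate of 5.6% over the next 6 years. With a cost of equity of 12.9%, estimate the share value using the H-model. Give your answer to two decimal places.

€156.50

H-model: P₀ = D₀[(1+g_L) + H(g_S−g_L)]/(r−g_L), with H = 6/2 = 3.
P₀ = 8.16 × [(1+0.056) + 3×(0.1707−0.056)] / (0.129−0.056)
   = 8.16 × 1.4001 / 0.073 = 156.5043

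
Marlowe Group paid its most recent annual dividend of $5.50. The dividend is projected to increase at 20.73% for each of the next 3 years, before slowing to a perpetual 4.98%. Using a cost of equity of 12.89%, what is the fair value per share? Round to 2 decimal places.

Two-stage DDM. Project D₁…D_3 at 0.2073, terminal growth 0.0498, discount at r = 0.1289.
D_1 = 6.6402
D_2 = 8.0167
D_3 = 9.6785
Terminal value at t=3: TV = D_4/(r−g) = 10.1605/(0.1289−0.0498) = 128.4513
P₀ = 6.6402/(1+0.1289)^1 + 8.0167/(1+0.1289)^2 + 9.6785/(1+0.1289)^3 + 128.4513/(1+0.1289)^3 = 108.1834

$108.18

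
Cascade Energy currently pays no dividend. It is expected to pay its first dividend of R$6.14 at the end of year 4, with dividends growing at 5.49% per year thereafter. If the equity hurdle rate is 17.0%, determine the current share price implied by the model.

R$33.31

Deferred-dividend DDM. At t=3 the remaining stream is a growing perpetuity with first payment D_4 = 6.14.
V_3 = D_4/(r−g) = 6.14/(0.17−0.0549) = 53.3449
P₀ = V_3/(1+r)^3 = 53.3449/(1+0.17)^3 = 33.3070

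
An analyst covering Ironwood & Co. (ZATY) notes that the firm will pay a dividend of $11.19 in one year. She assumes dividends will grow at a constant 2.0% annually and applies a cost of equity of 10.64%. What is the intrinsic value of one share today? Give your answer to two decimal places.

$129.51

Gordon growth model: P₀ = D₁/(r − g), with D₁ = 11.19 given directly.
P₀ = 11.1900 / (0.1064 − 0.02) = 11.1900 / 0.0864 = 129.5139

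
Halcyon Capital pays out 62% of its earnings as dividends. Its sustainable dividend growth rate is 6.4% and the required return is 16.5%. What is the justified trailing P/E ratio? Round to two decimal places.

6.53

Justified trailing P/E = b(1+g)/(r−g) = 0.62×(1+0.064)/(0.165−0.064) = 6.5315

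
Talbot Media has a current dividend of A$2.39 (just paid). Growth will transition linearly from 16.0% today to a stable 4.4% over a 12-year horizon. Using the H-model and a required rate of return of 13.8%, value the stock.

A$44.24

H-model: P₀ = D₀[(1+g_L) + H(g_S−g_L)]/(r−g_L), with H = 12/2 = 6.
P₀ = 2.39 × [(1+0.044) + 6×(0.16−0.044)] / (0.138−0.044)
   = 2.39 × 1.7400 / 0.094 = 44.2404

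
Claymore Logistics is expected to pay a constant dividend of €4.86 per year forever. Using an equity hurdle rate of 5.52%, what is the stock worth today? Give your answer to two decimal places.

Zero-growth DDM (perpetuity): P₀ = D/r = 4.86 / 0.0552 = 88.0435

€88.04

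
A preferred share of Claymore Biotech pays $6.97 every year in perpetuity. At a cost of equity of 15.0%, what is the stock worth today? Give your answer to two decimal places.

Zero-growth DDM (perpetuity): P₀ = D/r = 6.97 / 0.15 = 46.4667

$46.47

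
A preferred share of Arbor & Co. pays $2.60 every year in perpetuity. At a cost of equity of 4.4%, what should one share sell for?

$59.09

Zero-growth DDM (perpetuity): P₀ = D/r = 2.60 / 0.044 = 59.0909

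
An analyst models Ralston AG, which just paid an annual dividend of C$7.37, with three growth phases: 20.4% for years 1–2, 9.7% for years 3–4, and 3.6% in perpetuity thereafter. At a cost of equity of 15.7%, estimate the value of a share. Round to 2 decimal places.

C$91.82

Three-stage DDM. Project D₁…D_4; terminal Gordon value at t=4 with g = 0.036; discount at r = 0.157.
D_1 = 8.8735
D_2 = 10.6837
D_3 = 11.7200
D_4 = 12.8568
TV_4 = 13.3197/(0.157−0.036) = 110.0799
P₀ = Σ Dₜ/(1+r)ᵗ + TV_4/(1+r)^4 = 91.8212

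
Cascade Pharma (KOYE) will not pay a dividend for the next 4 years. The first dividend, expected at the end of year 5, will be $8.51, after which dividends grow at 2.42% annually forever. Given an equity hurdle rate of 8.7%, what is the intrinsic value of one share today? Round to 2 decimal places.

Deferred-dividend DDM. At t=4 the remaining stream is a growing perpetuity with first payment D_5 = 8.51.
V_4 = D_5/(r−g) = 8.51/(0.087−0.0242) = 135.5096
P₀ = V_4/(1+r)^4 = 135.5096/(1+0.087)^4 = 97.0626

$97.06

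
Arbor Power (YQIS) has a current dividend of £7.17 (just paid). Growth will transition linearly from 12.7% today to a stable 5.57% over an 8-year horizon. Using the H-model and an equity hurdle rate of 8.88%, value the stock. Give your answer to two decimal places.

£290.46

H-model: P₀ = D₀[(1+g_L) + H(g_S−g_L)]/(r−g_L), with H = 8/2 = 4.
P₀ = 7.17 × [(1+0.0557) + 4×(0.127−0.0557)] / (0.0888−0.0557)
   = 7.17 × 1.3409 / 0.0331 = 290.4608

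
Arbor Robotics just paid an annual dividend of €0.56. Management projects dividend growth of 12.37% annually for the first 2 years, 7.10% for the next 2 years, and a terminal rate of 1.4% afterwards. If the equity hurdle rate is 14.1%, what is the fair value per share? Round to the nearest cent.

€5.90

Three-stage DDM. Project D₁…D_4; terminal Gordon value at t=4 with g = 0.014; discount at r = 0.141.
D_1 = 0.6293
D_2 = 0.7071
D_3 = 0.7573
D_4 = 0.8111
TV_4 = 0.8224/(0.141−0.014) = 6.4759
P₀ = Σ Dₜ/(1+r)ᵗ + TV_4/(1+r)^4 = 5.9039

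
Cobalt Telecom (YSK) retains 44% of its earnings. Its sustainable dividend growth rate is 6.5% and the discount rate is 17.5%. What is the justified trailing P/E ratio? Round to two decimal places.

Payout ratio b = 1 − 0.44 = 0.56.
Justified trailing P/E = b(1+g)/(r−g) = 0.56×(1+0.065)/(0.175−0.065) = 5.4218

5.42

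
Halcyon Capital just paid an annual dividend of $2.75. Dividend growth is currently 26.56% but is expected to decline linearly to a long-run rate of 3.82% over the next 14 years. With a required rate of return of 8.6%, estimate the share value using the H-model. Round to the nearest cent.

$151.31

H-model: P₀ = D₀[(1+g_L) + H(g_S−g_L)]/(r−g_L), with H = 14/2 = 7.
P₀ = 2.75 × [(1+0.0382) + 7×(0.2656−0.0382)] / (0.086−0.0382)
   = 2.75 × 2.6300 / 0.0478 = 151.3075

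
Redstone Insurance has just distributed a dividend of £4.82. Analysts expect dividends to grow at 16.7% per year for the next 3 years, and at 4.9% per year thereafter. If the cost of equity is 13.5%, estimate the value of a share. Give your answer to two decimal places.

£79.20

Two-stage DDM. Project D₁…D_3 at 0.167, terminal growth 0.049, discount at r = 0.135.
D_1 = 5.6249
D_2 = 6.5643
D_3 = 7.6605
Terminal value at t=3: TV = D_4/(r−g) = 8.0359/(0.135−0.049) = 93.4408
P₀ = 5.6249/(1+0.135)^1 + 6.5643/(1+0.135)^2 + 7.6605/(1+0.135)^3 + 93.4408/(1+0.135)^3 = 79.1979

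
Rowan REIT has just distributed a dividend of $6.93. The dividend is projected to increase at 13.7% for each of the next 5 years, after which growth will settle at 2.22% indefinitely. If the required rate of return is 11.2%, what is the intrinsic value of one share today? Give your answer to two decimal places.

Two-stage DDM. Project D₁…D_5 at 0.137, terminal growth 0.0222, discount at r = 0.112.
D_1 = 7.8794
D_2 = 8.9589
D_3 = 10.1863
D_4 = 11.5818
D_5 = 13.1685
Terminal value at t=5: TV = D_6/(r−g) = 13.4608/(0.112−0.0222) = 149.8977
P₀ = 7.8794/(1+0.112)^1 + 8.9589/(1+0.112)^2 + 10.1863/(1+0.112)^3 + 11.5818/(1+0.112)^4 + 13.1685/(1+0.112)^5 + 149.8977/(1+0.112)^5 = 125.2182

$125.22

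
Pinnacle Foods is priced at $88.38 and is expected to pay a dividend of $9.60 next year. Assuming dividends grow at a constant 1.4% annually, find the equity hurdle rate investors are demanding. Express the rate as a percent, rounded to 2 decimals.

12.26%

Rearranging the constant-growth DDM: r = D₁/P₀ + g.
r = 9.6000 / 88.38 + 0.014 = 0.10862 + 0.014 = 0.12262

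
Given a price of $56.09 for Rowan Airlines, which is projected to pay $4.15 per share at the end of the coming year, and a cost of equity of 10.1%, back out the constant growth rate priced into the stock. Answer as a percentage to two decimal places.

2.70%

From P₀ = D₁/(r − g), the implied growth is g = r − D₁/P₀.
g = 0.101 − 4.15/56.09 = 0.101 − 0.07399 = 0.02701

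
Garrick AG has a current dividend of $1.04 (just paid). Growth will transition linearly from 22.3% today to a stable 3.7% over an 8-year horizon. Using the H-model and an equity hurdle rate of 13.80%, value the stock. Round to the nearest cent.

$18.34

H-model: P₀ = D₀[(1+g_L) + H(g_S−g_L)]/(r−g_L), with H = 8/2 = 4.
P₀ = 1.04 × [(1+0.037) + 4×(0.223−0.037)] / (0.138−0.037)
   = 1.04 × 1.7810 / 0.101 = 18.3390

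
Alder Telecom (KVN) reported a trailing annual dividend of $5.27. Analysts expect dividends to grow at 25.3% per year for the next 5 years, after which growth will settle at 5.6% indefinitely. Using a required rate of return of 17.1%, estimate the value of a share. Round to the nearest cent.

Two-stage DDM. Project D₁…D_5 at 0.253, terminal growth 0.056, discount at r = 0.171.
D_1 = 6.6033
D_2 = 8.2739
D_3 = 10.3673
D_4 = 12.9902
D_5 = 16.2767
Terminal value at t=5: TV = D_6/(r−g) = 17.1882/(0.171−0.056) = 149.4624
P₀ = 6.6033/(1+0.171)^1 + 8.2739/(1+0.171)^2 + 10.3673/(1+0.171)^3 + 12.9902/(1+0.171)^4 + 16.2767/(1+0.171)^5 + 149.4624/(1+0.171)^5 = 100.3112

$100.31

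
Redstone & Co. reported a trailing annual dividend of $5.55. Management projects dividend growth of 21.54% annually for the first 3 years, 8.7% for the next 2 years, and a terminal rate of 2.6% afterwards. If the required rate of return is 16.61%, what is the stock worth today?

Three-stage DDM. Project D₁…D_5; terminal Gordon value at t=5 with g = 0.026; discount at r = 0.1661.
D_1 = 6.7455
D_2 = 8.1984
D_3 = 9.9644
D_4 = 10.8313
D_5 = 11.7736
TV_5 = 12.0797/(0.1661−0.026) = 86.2222
P₀ = Σ Dₜ/(1+r)ᵗ + TV_5/(1+r)^5 = 69.4052

$69.41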